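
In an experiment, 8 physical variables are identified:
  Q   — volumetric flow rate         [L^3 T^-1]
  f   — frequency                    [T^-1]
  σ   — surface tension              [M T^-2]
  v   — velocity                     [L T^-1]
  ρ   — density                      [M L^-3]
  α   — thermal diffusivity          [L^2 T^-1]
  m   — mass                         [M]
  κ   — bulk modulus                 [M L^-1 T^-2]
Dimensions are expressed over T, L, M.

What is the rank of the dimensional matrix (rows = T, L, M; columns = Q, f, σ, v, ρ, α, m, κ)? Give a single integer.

3

Exponent matrix [T,L,M] × [Q,f,σ,v,ρ,α,m,κ]:
  T: [-1 -1 -2 -1  0 -1  0 -2]
  L: [ 3  0  0  1 -3  2  0 -1]
  M: [ 0  0  1  0  1  0  1  1]
RREF → pivots at {Q,f,σ} ⇒ r = 3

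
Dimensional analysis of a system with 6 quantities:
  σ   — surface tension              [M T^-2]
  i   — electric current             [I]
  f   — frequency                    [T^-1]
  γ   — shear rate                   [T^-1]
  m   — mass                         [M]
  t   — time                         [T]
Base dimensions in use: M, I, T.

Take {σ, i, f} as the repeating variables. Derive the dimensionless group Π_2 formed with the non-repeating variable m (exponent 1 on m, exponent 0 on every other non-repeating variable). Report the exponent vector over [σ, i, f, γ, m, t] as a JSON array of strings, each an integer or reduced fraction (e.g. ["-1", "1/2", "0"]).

Dimensional matrix (M×I×T by σ×i×f×γ×m×t):
  M: [ 1  0  0  0  1  0]
  I: [ 0  1  0  0  0  0]
  T: [-2  0 -1 -1  0  1]
RREF → pivots at {σ,i,f} ⇒ r = 3
Repeat: σ,i,f; free: γ,m,t
RREF:
  r0: [   1    0    0    0    1    0]
  r1: [   0    1    0    0    0    0]
  r2: [   0    0    1    1   -2   -1]
Fix exponent of m at 1, γ at 0, t at 0; solve each RREF row for its pivot's exponent:
  r0: exp(σ) + (1)·1 = 0 ⇒ exp(σ) = -1
  r1: exp(i) + (0)·1 = 0 ⇒ exp(i) = 0
  r2: exp(f) + (-2)·1 = 0 ⇒ exp(f) = 2
Π_2 = σ^-1 · f^2 · m

["-1", "0", "2", "0", "1", "0"]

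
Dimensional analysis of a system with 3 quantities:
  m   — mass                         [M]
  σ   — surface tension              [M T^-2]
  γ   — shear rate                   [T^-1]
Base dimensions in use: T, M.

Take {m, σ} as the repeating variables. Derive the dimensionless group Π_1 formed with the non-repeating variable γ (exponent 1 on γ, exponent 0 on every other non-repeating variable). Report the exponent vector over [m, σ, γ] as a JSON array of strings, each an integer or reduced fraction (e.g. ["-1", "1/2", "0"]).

Exponent matrix [T,M] × [m,σ,γ]:
  T: [ 0 -2 -1]
  M: [ 1  1  0]
Echelon form has 2 nonzero rows (pivots: m,σ)
Repeat: m,σ; free: γ
RREF:
  r0: [   1    0 -1/2]
  r1: [   0    1  1/2]
Fix exponent of γ at 1; solve each RREF row for its pivot's exponent:
  r0: exp(m) + (-1/2)·1 = 0 ⇒ exp(m) = 1/2
  r1: exp(σ) + (1/2)·1 = 0 ⇒ exp(σ) = -1/2
Π_1 = m^(1/2) · σ^(-1/2) · γ

["1/2", "-1/2", "1"]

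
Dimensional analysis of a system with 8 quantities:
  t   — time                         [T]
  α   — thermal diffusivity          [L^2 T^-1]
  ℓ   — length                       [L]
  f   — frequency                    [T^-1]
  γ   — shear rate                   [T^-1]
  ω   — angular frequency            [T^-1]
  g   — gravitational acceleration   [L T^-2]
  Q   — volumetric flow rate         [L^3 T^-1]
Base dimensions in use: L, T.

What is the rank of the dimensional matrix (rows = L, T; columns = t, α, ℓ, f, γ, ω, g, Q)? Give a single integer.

2

Dimensional matrix (L×T by t×α×ℓ×f×γ×ω×g×Q):
  L: [ 0  2  1  0  0  0  1  3]
  T: [ 1 -1  0 -1 -1 -1 -2 -1]
Echelon form has 2 nonzero rows (pivots: t,α)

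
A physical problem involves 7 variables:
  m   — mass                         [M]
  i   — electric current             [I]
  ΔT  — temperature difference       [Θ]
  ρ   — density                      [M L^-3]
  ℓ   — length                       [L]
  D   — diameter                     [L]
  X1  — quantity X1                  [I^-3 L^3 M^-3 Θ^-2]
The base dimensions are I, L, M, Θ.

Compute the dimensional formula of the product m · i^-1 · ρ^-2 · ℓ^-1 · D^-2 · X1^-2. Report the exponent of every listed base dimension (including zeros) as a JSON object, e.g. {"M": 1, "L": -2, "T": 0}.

{"I": 5, "L": -3, "M": 5, "Θ": 4}

Write exponents as rows I,L,M,Θ / cols m,i,ΔT,ρ,ℓ,D,X1:
  I: [ 0  1  0  0  0  0 -3]
  L: [ 0  0  0 -3  1  1  3]
  M: [ 1  0  0  1  0  0 -3]
  Θ: [ 0  0  1  0  0  0 -2]
  [I]: (1)·0+(-1)·1+(-2)·0+(-1)·0+(-2)·0+(-2)·-3 = 5
  [L]: (1)·0+(-1)·0+(-2)·-3+(-1)·1+(-2)·1+(-2)·3 = -3
  [M]: (1)·1+(-1)·0+(-2)·1+(-1)·0+(-2)·0+(-2)·-3 = 5
  [Θ]: (1)·0+(-1)·0+(-2)·0+(-1)·0+(-2)·0+(-2)·-2 = 4
⇒ I^5 L^-3 M^5 Θ^4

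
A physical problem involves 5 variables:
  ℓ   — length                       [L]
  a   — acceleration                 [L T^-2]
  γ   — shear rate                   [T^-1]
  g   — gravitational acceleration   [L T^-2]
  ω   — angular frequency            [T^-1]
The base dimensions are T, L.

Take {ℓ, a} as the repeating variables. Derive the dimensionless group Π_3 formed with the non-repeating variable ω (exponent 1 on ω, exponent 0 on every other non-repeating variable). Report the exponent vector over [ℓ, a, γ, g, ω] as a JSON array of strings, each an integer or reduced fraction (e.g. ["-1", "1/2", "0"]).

Dimensional matrix (T×L by ℓ×a×γ×g×ω):
  T: [ 0 -2 -1 -2 -1]
  L: [ 1  1  0  1  0]
Row reduction gives pivot columns ℓ,a; rank = 2
Repeat: ℓ,a; free: γ,g,ω
RREF:
  r0: [   1    0 -1/2    0 -1/2]
  r1: [   0    1  1/2    1  1/2]
Fix exponent of ω at 1, γ at 0, g at 0; solve each RREF row for its pivot's exponent:
  r0: exp(ℓ) + (-1/2)·1 = 0 ⇒ exp(ℓ) = 1/2
  r1: exp(a) + (1/2)·1 = 0 ⇒ exp(a) = -1/2
Π_3 = ℓ^(1/2) · a^(-1/2) · ω

["1/2", "-1/2", "0", "0", "1"]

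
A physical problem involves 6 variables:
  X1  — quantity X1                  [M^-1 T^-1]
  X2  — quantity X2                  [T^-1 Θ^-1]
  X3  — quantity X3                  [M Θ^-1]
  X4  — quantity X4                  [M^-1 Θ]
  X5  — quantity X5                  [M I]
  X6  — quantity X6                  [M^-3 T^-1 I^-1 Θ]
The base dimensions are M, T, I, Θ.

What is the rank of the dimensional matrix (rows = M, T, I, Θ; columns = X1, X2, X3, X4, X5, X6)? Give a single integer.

Dimensional matrix (M×T×I×Θ by X1×X2×X3×X4×X5×X6):
  M: [-1  0  1 -1  1 -3]
  T: [-1 -1  0  0  0 -1]
  I: [ 0  0  0  0  1 -1]
  Θ: [ 0 -1 -1  1  0  1]
Row reduction gives pivot columns X1,X2,X5; rank = 3

3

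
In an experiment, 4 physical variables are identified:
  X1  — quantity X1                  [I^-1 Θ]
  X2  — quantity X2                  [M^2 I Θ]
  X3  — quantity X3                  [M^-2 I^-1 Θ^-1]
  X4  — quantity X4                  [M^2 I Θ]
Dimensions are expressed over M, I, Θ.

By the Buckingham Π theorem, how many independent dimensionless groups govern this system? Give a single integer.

Write exponents as rows M,I,Θ / cols X1,X2,X3,X4:
  M: [ 0  2 -2  2]
  I: [-1  1 -1  1]
  Θ: [ 1  1 -1  1]
Row reduction gives pivot columns X1,X2; rank = 2
Π count = n − r = 4 − 2 = 2

2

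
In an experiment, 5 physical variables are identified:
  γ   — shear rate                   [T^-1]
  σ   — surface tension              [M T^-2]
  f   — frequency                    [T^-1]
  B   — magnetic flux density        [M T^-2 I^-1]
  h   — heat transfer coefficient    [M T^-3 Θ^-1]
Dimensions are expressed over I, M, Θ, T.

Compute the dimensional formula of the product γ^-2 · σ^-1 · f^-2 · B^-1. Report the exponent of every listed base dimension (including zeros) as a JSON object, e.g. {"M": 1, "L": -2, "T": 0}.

Write exponents as rows I,M,Θ,T / cols γ,σ,f,B,h:
  I: [ 0  0  0 -1  0]
  M: [ 0  1  0  1  1]
  Θ: [ 0  0  0  0 -1]
  T: [-1 -2 -1 -2 -3]
  [I]: (-2)·0+(-1)·0+(-2)·0+(-1)·-1 = 1
  [M]: (-2)·0+(-1)·1+(-2)·0+(-1)·1 = -2
  [Θ]: (-2)·0+(-1)·0+(-2)·0+(-1)·0 = 0
  [T]: (-2)·-1+(-1)·-2+(-2)·-1+(-1)·-2 = 8
⇒ I M^-2 T^8

{"I": 1, "M": -2, "Θ": 0, "T": 8}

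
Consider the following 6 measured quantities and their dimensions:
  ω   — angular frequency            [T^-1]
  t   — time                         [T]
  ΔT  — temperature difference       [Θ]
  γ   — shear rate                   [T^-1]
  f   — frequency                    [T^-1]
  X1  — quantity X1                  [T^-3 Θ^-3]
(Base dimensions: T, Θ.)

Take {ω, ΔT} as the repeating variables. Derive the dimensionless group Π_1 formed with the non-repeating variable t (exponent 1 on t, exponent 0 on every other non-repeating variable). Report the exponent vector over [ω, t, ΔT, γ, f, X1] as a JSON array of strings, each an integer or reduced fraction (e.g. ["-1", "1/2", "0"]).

Dimensional matrix (T×Θ by ω×t×ΔT×γ×f×X1):
  T: [-1  1  0 -1 -1 -3]
  Θ: [ 0  0  1  0  0 -3]
Echelon form has 2 nonzero rows (pivots: ω,ΔT)
Repeat: ω,ΔT; free: t,γ,f,X1
RREF:
  r0: [   1   -1    0    1    1    3]
  r1: [   0    0    1    0    0   -3]
Fix exponent of t at 1, γ at 0, f at 0, X1 at 0; solve each RREF row for its pivot's exponent:
  r0: exp(ω) + (-1)·1 = 0 ⇒ exp(ω) = 1
  r1: exp(ΔT) + (0)·1 = 0 ⇒ exp(ΔT) = 0
Π_1 = ω · t

["1", "1", "0", "0", "0", "0"]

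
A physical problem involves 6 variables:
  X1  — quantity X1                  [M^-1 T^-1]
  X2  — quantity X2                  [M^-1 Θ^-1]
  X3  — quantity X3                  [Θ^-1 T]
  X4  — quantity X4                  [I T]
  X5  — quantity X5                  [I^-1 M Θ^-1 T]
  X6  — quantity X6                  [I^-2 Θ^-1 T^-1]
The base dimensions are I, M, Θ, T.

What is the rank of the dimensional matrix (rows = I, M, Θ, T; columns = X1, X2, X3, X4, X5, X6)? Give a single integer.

Dimensional matrix (I×M×Θ×T by X1×X2×X3×X4×X5×X6):
  I: [ 0  0  0  1 -1 -2]
  M: [-1 -1  0  0  1  0]
  Θ: [ 0 -1 -1  0 -1 -1]
  T: [-1  0  1  1  1 -1]
Echelon form has 3 nonzero rows (pivots: X1,X2,X4)

3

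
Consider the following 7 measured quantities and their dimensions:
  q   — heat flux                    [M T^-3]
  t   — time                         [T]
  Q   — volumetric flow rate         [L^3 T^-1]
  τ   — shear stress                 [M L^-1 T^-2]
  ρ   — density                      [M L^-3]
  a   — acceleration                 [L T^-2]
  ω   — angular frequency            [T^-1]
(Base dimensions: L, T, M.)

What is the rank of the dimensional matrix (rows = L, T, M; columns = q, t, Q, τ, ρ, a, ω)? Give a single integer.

Dimensional matrix (L×T×M by q×t×Q×τ×ρ×a×ω):
  L: [ 0  0  3 -1 -3  1  0]
  T: [-3  1 -1 -2  0 -2 -1]
  M: [ 1  0  0  1  1  0  0]
Echelon form has 3 nonzero rows (pivots: q,t,Q)

3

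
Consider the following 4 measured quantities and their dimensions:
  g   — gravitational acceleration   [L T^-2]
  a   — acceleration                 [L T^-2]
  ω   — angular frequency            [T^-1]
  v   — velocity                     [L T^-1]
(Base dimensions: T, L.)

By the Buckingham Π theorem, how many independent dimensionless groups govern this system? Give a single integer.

Exponent matrix [T,L] × [g,a,ω,v]:
  T: [-2 -2 -1 -1]
  L: [ 1  1  0  1]
Row reduction gives pivot columns g,ω; rank = 2
n=4, r=2 ⇒ 2 dimensionless groups

2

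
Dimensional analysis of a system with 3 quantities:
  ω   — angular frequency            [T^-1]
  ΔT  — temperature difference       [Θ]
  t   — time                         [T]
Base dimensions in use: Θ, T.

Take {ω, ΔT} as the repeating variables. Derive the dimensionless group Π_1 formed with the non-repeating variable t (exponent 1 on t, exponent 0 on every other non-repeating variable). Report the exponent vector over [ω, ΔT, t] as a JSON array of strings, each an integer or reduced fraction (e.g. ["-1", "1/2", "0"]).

["1", "0", "1"]

Dimensional matrix (Θ×T by ω×ΔT×t):
  Θ: [ 0  1  0]
  T: [-1  0  1]
Echelon form has 2 nonzero rows (pivots: ω,ΔT)
Pivot set = {ω,ΔT}, free = {t}
RREF:
  r0: [   1    0   -1]
  r1: [   0    1    0]
Fix exponent of t at 1; solve each RREF row for its pivot's exponent:
  r0: exp(ω) + (-1)·1 = 0 ⇒ exp(ω) = 1
  r1: exp(ΔT) + (0)·1 = 0 ⇒ exp(ΔT) = 0
Π_1 = ω · t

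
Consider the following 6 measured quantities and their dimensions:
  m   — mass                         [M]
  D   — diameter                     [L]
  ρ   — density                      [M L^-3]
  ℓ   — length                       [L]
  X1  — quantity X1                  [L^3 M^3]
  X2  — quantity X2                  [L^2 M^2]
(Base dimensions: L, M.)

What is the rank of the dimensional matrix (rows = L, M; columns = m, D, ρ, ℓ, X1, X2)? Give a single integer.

2

Dimensional matrix (L×M by m×D×ρ×ℓ×X1×X2):
  L: [ 0  1 -3  1  3  2]
  M: [ 1  0  1  0  3  2]
Row reduction gives pivot columns m,D; rank = 2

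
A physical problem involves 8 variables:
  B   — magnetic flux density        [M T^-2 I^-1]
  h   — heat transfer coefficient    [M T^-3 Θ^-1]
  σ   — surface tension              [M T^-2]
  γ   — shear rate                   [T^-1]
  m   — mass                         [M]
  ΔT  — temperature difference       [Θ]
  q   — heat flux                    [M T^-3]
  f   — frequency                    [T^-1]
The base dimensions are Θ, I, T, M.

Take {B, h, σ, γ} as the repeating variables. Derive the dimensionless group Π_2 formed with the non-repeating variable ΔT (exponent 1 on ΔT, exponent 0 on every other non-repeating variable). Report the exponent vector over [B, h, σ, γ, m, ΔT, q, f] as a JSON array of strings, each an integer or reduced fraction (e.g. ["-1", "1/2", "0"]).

["0", "1", "-1", "-1", "0", "1", "0", "0"]

Write exponents as rows Θ,I,T,M / cols B,h,σ,γ,m,ΔT,q,f:
  Θ: [ 0 -1  0  0  0  1  0  0]
  I: [-1  0  0  0  0  0  0  0]
  T: [-2 -3 -2 -1  0  0 -3 -1]
  M: [ 1  1  1  0  1  0  1  0]
RREF → pivots at {B,h,σ,γ} ⇒ r = 4
Pivot set = {B,h,σ,γ}, free = {m,ΔT,q,f}
RREF:
  r0: [   1    0    0    0    0    0    0    0]
  r1: [   0    1    0    0    0   -1    0    0]
  r2: [   0    0    1    0    1    1    1    0]
  r3: [   0    0    0    1   -2    1    1    1]
Fix exponent of ΔT at 1, m at 0, q at 0, f at 0; solve each RREF row for its pivot's exponent:
  r0: exp(B) + (0)·1 = 0 ⇒ exp(B) = 0
  r1: exp(h) + (-1)·1 = 0 ⇒ exp(h) = 1
  r2: exp(σ) + (1)·1 = 0 ⇒ exp(σ) = -1
  r3: exp(γ) + (1)·1 = 0 ⇒ exp(γ) = -1
Π_2 = h · σ^-1 · γ^-1 · ΔT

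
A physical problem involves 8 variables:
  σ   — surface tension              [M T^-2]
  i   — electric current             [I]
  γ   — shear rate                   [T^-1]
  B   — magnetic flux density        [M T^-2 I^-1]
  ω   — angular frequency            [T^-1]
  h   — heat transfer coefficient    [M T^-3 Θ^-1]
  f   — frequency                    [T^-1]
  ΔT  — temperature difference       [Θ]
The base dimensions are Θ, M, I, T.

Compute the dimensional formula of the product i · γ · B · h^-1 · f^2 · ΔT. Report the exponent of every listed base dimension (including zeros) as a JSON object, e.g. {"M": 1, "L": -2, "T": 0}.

Write exponents as rows Θ,M,I,T / cols σ,i,γ,B,ω,h,f,ΔT:
  Θ: [ 0  0  0  0  0 -1  0  1]
  M: [ 1  0  0  1  0  1  0  0]
  I: [ 0  1  0 -1  0  0  0  0]
  T: [-2  0 -1 -2 -1 -3 -1  0]
  [Θ]: (1)·0+(1)·0+(1)·0+(-1)·-1+(2)·0+(1)·1 = 2
  [M]: (1)·0+(1)·0+(1)·1+(-1)·1+(2)·0+(1)·0 = 0
  [I]: (1)·1+(1)·0+(1)·-1+(-1)·0+(2)·0+(1)·0 = 0
  [T]: (1)·0+(1)·-1+(1)·-2+(-1)·-3+(2)·-1+(1)·0 = -2
⇒ Θ^2 T^-2

{"Θ": 2, "M": 0, "I": 0, "T": -2}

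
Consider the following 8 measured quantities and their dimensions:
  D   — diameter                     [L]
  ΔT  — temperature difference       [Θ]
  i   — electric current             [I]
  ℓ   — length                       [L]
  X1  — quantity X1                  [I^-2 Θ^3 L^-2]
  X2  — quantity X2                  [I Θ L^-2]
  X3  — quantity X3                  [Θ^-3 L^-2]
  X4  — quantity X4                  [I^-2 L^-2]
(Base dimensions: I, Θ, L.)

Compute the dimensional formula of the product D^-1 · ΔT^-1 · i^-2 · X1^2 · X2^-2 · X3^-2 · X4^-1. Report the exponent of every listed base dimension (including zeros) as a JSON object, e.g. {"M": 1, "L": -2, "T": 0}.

Exponent matrix [I,Θ,L] × [D,ΔT,i,ℓ,X1,X2,X3,X4]:
  I: [ 0  0  1  0 -2  1  0 -2]
  Θ: [ 0  1  0  0  3  1 -3  0]
  L: [ 1  0  0  1 -2 -2 -2 -2]
  [I]: (-1)·0+(-1)·0+(-2)·1+(2)·-2+(-2)·1+(-2)·0+(-1)·-2 = -6
  [Θ]: (-1)·0+(-1)·1+(-2)·0+(2)·3+(-2)·1+(-2)·-3+(-1)·0 = 9
  [L]: (-1)·1+(-1)·0+(-2)·0+(2)·-2+(-2)·-2+(-2)·-2+(-1)·-2 = 5
⇒ I^-6 Θ^9 L^5

{"I": -6, "Θ": 9, "L": 5}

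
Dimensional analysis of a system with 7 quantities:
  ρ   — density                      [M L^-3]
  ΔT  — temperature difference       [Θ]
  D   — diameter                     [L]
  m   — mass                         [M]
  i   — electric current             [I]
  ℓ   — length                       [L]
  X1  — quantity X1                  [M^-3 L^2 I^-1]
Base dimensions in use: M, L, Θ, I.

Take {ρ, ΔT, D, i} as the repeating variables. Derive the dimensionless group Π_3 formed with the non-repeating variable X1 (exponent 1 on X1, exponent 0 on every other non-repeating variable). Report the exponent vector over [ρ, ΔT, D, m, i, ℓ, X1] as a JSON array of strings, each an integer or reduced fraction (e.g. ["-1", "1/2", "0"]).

["3", "0", "7", "0", "1", "0", "1"]

Exponent matrix [M,L,Θ,I] × [ρ,ΔT,D,m,i,ℓ,X1]:
  M: [ 1  0  0  1  0  0 -3]
  L: [-3  0  1  0  0  1  2]
  Θ: [ 0  1  0  0  0  0  0]
  I: [ 0  0  0  0  1  0 -1]
RREF → pivots at {ρ,ΔT,D,i} ⇒ r = 4
Repeat: ρ,ΔT,D,i; free: m,ℓ,X1
RREF:
  r0: [   1    0    0    1    0    0   -3]
  r1: [   0    1    0    0    0    0    0]
  r2: [   0    0    1    3    0    1   -7]
  r3: [   0    0    0    0    1    0   -1]
Fix exponent of X1 at 1, m at 0, ℓ at 0; solve each RREF row for its pivot's exponent:
  r0: exp(ρ) + (-3)·1 = 0 ⇒ exp(ρ) = 3
  r1: exp(ΔT) + (0)·1 = 0 ⇒ exp(ΔT) = 0
  r2: exp(D) + (-7)·1 = 0 ⇒ exp(D) = 7
  r3: exp(i) + (-1)·1 = 0 ⇒ exp(i) = 1
Π_3 = ρ^3 · D^7 · i · X1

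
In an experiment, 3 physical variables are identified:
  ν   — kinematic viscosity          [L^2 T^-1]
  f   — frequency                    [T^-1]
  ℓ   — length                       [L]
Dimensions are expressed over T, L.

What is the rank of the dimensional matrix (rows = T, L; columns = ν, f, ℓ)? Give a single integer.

2

Write exponents as rows T,L / cols ν,f,ℓ:
  T: [-1 -1  0]
  L: [ 2  0  1]
Row reduction gives pivot columns ν,f; rank = 2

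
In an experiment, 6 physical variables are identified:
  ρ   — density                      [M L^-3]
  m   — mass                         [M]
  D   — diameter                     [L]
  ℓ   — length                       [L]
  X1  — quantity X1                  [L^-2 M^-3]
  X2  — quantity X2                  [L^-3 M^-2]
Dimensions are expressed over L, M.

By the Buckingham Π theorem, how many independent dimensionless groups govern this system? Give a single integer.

4

Write exponents as rows L,M / cols ρ,m,D,ℓ,X1,X2:
  L: [-3  0  1  1 -2 -3]
  M: [ 1  1  0  0 -3 -2]
RREF → pivots at {ρ,m} ⇒ r = 2
n=6, r=2 ⇒ 4 dimensionless groups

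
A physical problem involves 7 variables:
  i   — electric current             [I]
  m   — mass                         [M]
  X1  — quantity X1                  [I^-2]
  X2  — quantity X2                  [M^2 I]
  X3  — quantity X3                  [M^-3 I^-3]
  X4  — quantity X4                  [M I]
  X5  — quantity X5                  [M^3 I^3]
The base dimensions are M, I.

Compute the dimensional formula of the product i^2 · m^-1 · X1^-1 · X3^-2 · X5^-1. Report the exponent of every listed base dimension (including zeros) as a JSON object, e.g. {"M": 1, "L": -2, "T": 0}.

Dimensional matrix (M×I by i×m×X1×X2×X3×X4×X5):
  M: [ 0  1  0  2 -3  1  3]
  I: [ 1  0 -2  1 -3  1  3]
  [M]: (2)·0+(-1)·1+(-1)·0+(-2)·-3+(-1)·3 = 2
  [I]: (2)·1+(-1)·0+(-1)·-2+(-2)·-3+(-1)·3 = 7
⇒ M^2 I^7

{"M": 2, "I": 7}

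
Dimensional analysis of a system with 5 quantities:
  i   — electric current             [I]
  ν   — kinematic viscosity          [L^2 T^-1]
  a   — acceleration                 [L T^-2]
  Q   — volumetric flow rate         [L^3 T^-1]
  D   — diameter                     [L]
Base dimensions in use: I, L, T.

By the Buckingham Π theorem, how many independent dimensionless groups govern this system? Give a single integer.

2

Exponent matrix [I,L,T] × [i,ν,a,Q,D]:
  I: [ 1  0  0  0  0]
  L: [ 0  2  1  3  1]
  T: [ 0 -1 -2 -1  0]
Row reduction gives pivot columns i,ν,a; rank = 3
5 vars − rank 3 = 2 Π groups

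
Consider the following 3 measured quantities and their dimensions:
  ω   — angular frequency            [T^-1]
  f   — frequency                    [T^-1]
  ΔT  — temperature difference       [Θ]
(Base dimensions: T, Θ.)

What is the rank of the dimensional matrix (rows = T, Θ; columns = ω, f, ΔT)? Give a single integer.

Exponent matrix [T,Θ] × [ω,f,ΔT]:
  T: [-1 -1  0]
  Θ: [ 0  0  1]
Row reduction gives pivot columns ω,ΔT; rank = 2

2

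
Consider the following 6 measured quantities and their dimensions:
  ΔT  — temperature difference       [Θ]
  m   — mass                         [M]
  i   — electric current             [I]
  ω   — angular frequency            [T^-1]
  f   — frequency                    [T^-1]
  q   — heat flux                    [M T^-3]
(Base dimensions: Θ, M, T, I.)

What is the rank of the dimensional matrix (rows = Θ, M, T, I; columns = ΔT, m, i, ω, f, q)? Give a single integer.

4

Exponent matrix [Θ,M,T,I] × [ΔT,m,i,ω,f,q]:
  Θ: [ 1  0  0  0  0  0]
  M: [ 0  1  0  0  0  1]
  T: [ 0  0  0 -1 -1 -3]
  I: [ 0  0  1  0  0  0]
Echelon form has 4 nonzero rows (pivots: ΔT,m,i,ω)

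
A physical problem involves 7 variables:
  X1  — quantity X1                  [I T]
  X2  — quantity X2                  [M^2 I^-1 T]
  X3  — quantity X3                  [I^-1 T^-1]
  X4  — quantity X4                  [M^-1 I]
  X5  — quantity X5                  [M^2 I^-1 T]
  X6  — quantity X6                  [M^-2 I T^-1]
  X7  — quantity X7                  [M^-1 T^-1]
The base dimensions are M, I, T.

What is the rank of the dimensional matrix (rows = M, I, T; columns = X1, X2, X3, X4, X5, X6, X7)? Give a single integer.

2

Exponent matrix [M,I,T] × [X1,X2,X3,X4,X5,X6,X7]:
  M: [ 0  2  0 -1  2 -2 -1]
  I: [ 1 -1 -1  1 -1  1  0]
  T: [ 1  1 -1  0  1 -1 -1]
RREF → pivots at {X1,X2} ⇒ r = 2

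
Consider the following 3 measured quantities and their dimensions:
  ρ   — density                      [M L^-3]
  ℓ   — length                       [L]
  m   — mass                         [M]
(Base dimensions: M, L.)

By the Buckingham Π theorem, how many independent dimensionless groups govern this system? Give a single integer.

Exponent matrix [M,L] × [ρ,ℓ,m]:
  M: [ 1  0  1]
  L: [-3  1  0]
Echelon form has 2 nonzero rows (pivots: ρ,ℓ)
n=3, r=2 ⇒ 1 dimensionless group

1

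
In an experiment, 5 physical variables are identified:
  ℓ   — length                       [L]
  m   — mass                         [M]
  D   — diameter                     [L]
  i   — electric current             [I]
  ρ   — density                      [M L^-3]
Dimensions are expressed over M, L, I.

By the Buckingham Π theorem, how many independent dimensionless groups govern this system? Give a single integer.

2

Write exponents as rows M,L,I / cols ℓ,m,D,i,ρ:
  M: [ 0  1  0  0  1]
  L: [ 1  0  1  0 -3]
  I: [ 0  0  0  1  0]
Echelon form has 3 nonzero rows (pivots: ℓ,m,i)
Π count = n − r = 5 − 3 = 2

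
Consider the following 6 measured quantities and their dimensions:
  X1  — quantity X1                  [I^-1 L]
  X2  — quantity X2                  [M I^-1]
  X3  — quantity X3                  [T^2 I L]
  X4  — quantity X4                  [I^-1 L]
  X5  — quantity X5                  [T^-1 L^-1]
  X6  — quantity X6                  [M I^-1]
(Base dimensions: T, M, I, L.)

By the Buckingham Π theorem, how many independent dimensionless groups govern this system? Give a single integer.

Exponent matrix [T,M,I,L] × [X1,X2,X3,X4,X5,X6]:
  T: [ 0  0  2  0 -1  0]
  M: [ 0  1  0  0  0  1]
  I: [-1 -1  1 -1  0 -1]
  L: [ 1  0  1  1 -1  0]
Row reduction gives pivot columns X1,X2,X3; rank = 3
n=6, r=3 ⇒ 3 dimensionless groups

3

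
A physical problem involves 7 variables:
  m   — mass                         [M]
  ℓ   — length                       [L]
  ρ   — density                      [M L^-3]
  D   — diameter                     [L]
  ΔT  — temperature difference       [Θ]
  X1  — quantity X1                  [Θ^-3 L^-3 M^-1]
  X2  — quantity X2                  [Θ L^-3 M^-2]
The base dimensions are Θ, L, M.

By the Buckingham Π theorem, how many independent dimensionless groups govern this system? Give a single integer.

4

Exponent matrix [Θ,L,M] × [m,ℓ,ρ,D,ΔT,X1,X2]:
  Θ: [ 0  0  0  0  1 -3  1]
  L: [ 0  1 -3  1  0 -3 -3]
  M: [ 1  0  1  0  0 -1 -2]
RREF → pivots at {m,ℓ,ΔT} ⇒ r = 3
n=7, r=3 ⇒ 4 dimensionless groups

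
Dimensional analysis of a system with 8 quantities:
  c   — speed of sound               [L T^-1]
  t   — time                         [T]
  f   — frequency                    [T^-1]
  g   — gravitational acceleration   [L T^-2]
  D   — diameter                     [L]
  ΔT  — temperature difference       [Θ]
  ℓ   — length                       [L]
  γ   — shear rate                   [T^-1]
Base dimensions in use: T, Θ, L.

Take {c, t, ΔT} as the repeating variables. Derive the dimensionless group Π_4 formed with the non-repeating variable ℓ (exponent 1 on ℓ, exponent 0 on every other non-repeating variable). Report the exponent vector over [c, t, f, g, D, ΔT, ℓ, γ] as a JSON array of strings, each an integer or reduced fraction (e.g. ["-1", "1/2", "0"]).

["-1", "-1", "0", "0", "0", "0", "1", "0"]

Exponent matrix [T,Θ,L] × [c,t,f,g,D,ΔT,ℓ,γ]:
  T: [-1  1 -1 -2  0  0  0 -1]
  Θ: [ 0  0  0  0  0  1  0  0]
  L: [ 1  0  0  1  1  0  1  0]
Row reduction gives pivot columns c,t,ΔT; rank = 3
Pivot set = {c,t,ΔT}, free = {f,g,D,ℓ,γ}
RREF:
  r0: [   1    0    0    1    1    0    1    0]
  r1: [   0    1   -1   -1    1    0    1   -1]
  r2: [   0    0    0    0    0    1    0    0]
Fix exponent of ℓ at 1, f at 0, g at 0, D at 0, γ at 0; solve each RREF row for its pivot's exponent:
  r0: exp(c) + (1)·1 = 0 ⇒ exp(c) = -1
  r1: exp(t) + (1)·1 = 0 ⇒ exp(t) = -1
  r2: exp(ΔT) + (0)·1 = 0 ⇒ exp(ΔT) = 0
Π_4 = c^-1 · t^-1 · ℓ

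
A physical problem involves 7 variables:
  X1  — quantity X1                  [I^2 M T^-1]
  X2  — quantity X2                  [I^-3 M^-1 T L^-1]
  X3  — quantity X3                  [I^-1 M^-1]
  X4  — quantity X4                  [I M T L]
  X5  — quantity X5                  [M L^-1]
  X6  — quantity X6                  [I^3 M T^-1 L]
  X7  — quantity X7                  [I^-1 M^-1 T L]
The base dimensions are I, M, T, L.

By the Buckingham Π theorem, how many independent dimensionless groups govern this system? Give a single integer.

Dimensional matrix (I×M×T×L by X1×X2×X3×X4×X5×X6×X7):
  I: [ 2 -3 -1  1  0  3 -1]
  M: [ 1 -1 -1  1  1  1 -1]
  T: [-1  1  0  1  0 -1  1]
  L: [ 0 -1  0  1 -1  1  1]
Echelon form has 3 nonzero rows (pivots: X1,X2,X3)
n=7, r=3 ⇒ 4 dimensionless groups

4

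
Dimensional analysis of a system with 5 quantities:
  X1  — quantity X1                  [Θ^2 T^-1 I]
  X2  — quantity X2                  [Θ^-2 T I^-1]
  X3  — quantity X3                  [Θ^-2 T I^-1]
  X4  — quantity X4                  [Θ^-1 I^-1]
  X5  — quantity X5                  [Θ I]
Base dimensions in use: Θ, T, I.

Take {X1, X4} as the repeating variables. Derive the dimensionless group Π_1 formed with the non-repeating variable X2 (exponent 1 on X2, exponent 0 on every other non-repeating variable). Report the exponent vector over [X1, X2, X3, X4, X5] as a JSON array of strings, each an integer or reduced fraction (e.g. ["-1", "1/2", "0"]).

Write exponents as rows Θ,T,I / cols X1,X2,X3,X4,X5:
  Θ: [ 2 -2 -2 -1  1]
  T: [-1  1  1  0  0]
  I: [ 1 -1 -1 -1  1]
Row reduction gives pivot columns X1,X4; rank = 2
Repeat: X1,X4; free: X2,X3,X5
RREF:
  r0: [   1   -1   -1    0    0]
  r1: [   0    0    0    1   -1]
  r2: [   0    0    0    0    0]
Fix exponent of X2 at 1, X3 at 0, X5 at 0; solve each RREF row for its pivot's exponent:
  r0: exp(X1) + (-1)·1 = 0 ⇒ exp(X1) = 1
  r1: exp(X4) + (0)·1 = 0 ⇒ exp(X4) = 0
Π_1 = X1 · X2

["1", "1", "0", "0", "0"]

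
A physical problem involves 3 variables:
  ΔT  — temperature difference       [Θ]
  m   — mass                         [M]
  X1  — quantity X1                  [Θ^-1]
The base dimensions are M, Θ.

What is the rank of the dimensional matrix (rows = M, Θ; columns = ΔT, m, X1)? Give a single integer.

Exponent matrix [M,Θ] × [ΔT,m,X1]:
  M: [ 0  1  0]
  Θ: [ 1  0 -1]
Row reduction gives pivot columns ΔT,m; rank = 2

2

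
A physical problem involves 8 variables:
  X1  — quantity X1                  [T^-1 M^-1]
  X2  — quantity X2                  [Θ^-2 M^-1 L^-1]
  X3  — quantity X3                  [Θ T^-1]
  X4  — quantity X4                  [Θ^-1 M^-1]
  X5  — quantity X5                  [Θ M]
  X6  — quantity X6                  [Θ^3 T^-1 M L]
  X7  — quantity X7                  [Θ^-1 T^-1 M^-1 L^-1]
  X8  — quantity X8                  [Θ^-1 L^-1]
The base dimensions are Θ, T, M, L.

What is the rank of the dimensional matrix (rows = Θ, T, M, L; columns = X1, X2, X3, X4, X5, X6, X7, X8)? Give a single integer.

Write exponents as rows Θ,T,M,L / cols X1,X2,X3,X4,X5,X6,X7,X8:
  Θ: [ 0 -2  1 -1  1  3 -1 -1]
  T: [-1  0 -1  0  0 -1 -1  0]
  M: [-1 -1  0 -1  1  1 -1  0]
  L: [ 0 -1  0  0  0  1 -1 -1]
RREF → pivots at {X1,X2,X3} ⇒ r = 3

3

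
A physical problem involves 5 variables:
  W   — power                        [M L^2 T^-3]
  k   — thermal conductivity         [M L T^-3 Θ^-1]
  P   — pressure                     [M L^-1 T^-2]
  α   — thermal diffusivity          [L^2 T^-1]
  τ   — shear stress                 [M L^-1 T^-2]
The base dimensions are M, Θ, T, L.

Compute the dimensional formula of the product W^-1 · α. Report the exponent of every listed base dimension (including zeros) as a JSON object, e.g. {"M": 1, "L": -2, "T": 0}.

{"M": -1, "Θ": 0, "T": 2, "L": 0}

Write exponents as rows M,Θ,T,L / cols W,k,P,α,τ:
  M: [ 1  1  1  0  1]
  Θ: [ 0 -1  0  0  0]
  T: [-3 -3 -2 -1 -2]
  L: [ 2  1 -1  2 -1]
  [M]: (-1)·1+(1)·0 = -1
  [Θ]: (-1)·0+(1)·0 = 0
  [T]: (-1)·-3+(1)·-1 = 2
  [L]: (-1)·2+(1)·2 = 0
⇒ M^-1 T^2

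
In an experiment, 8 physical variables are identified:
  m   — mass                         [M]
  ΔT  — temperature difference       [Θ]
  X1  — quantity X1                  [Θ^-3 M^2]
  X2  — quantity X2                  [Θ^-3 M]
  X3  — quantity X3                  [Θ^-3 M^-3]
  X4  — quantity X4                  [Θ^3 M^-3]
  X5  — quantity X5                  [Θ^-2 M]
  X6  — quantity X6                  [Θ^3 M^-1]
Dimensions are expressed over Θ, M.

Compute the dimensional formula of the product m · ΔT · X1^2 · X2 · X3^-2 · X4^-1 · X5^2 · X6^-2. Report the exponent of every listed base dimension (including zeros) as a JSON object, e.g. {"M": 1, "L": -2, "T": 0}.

{"Θ": -15, "M": 19}

Write exponents as rows Θ,M / cols m,ΔT,X1,X2,X3,X4,X5,X6:
  Θ: [ 0  1 -3 -3 -3  3 -2  3]
  M: [ 1  0  2  1 -3 -3  1 -1]
  [Θ]: (1)·0+(1)·1+(2)·-3+(1)·-3+(-2)·-3+(-1)·3+(2)·-2+(-2)·3 = -15
  [M]: (1)·1+(1)·0+(2)·2+(1)·1+(-2)·-3+(-1)·-3+(2)·1+(-2)·-1 = 19
⇒ Θ^-15 M^19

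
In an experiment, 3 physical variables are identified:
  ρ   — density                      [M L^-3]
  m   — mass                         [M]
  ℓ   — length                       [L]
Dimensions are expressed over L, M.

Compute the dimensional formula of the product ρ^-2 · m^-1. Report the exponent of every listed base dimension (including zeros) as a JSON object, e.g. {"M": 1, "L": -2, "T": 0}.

Exponent matrix [L,M] × [ρ,m,ℓ]:
  L: [-3  0  1]
  M: [ 1  1  0]
  [L]: (-2)·-3+(-1)·0 = 6
  [M]: (-2)·1+(-1)·1 = -3
⇒ L^6 M^-3

{"L": 6, "M": -3}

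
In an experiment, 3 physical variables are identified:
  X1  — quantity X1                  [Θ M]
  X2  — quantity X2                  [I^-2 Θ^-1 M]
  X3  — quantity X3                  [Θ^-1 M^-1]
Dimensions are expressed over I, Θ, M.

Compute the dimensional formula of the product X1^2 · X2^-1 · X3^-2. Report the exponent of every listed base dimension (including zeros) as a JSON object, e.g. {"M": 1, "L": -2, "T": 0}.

Exponent matrix [I,Θ,M] × [X1,X2,X3]:
  I: [ 0 -2  0]
  Θ: [ 1 -1 -1]
  M: [ 1  1 -1]
  [I]: (2)·0+(-1)·-2+(-2)·0 = 2
  [Θ]: (2)·1+(-1)·-1+(-2)·-1 = 5
  [M]: (2)·1+(-1)·1+(-2)·-1 = 3
⇒ I^2 Θ^5 M^3

{"I": 2, "Θ": 5, "M": 3}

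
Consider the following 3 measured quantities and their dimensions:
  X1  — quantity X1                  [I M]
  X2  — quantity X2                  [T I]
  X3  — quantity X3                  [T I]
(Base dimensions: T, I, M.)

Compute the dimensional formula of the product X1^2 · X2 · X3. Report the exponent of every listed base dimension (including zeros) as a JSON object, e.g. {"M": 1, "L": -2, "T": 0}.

{"T": 2, "I": 4, "M": 2}

Dimensional matrix (T×I×M by X1×X2×X3):
  T: [ 0  1  1]
  I: [ 1  1  1]
  M: [ 1  0  0]
  [T]: (2)·0+(1)·1+(1)·1 = 2
  [I]: (2)·1+(1)·1+(1)·1 = 4
  [M]: (2)·1+(1)·0+(1)·0 = 2
⇒ T^2 I^4 M^2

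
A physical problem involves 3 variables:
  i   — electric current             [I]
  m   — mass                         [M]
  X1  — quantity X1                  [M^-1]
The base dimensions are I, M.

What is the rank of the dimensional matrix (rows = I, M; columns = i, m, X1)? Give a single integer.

2

Dimensional matrix (I×M by i×m×X1):
  I: [ 1  0  0]
  M: [ 0  1 -1]
Echelon form has 2 nonzero rows (pivots: i,m)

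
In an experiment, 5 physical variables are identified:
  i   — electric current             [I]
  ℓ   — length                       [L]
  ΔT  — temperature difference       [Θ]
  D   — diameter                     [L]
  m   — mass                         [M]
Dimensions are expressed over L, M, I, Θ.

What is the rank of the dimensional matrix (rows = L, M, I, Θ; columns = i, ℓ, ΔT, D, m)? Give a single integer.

Dimensional matrix (L×M×I×Θ by i×ℓ×ΔT×D×m):
  L: [ 0  1  0  1  0]
  M: [ 0  0  0  0  1]
  I: [ 1  0  0  0  0]
  Θ: [ 0  0  1  0  0]
Echelon form has 4 nonzero rows (pivots: i,ℓ,ΔT,m)

4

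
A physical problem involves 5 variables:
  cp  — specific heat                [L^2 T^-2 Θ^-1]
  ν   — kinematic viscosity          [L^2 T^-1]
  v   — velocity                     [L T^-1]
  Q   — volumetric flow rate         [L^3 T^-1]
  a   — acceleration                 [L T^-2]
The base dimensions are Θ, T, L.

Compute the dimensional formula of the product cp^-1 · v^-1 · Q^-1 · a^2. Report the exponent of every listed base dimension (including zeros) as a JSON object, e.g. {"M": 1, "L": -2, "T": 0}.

Write exponents as rows Θ,T,L / cols cp,ν,v,Q,a:
  Θ: [-1  0  0  0  0]
  T: [-2 -1 -1 -1 -2]
  L: [ 2  2  1  3  1]
  [Θ]: (-1)·-1+(-1)·0+(-1)·0+(2)·0 = 1
  [T]: (-1)·-2+(-1)·-1+(-1)·-1+(2)·-2 = 0
  [L]: (-1)·2+(-1)·1+(-1)·3+(2)·1 = -4
⇒ Θ L^-4

{"Θ": 1, "T": 0, "L": -4}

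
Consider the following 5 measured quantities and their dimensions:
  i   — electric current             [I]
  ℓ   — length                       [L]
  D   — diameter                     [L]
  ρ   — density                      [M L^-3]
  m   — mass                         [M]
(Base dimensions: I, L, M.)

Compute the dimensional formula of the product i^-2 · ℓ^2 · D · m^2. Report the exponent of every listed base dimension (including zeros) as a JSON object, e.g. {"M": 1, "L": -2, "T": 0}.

Exponent matrix [I,L,M] × [i,ℓ,D,ρ,m]:
  I: [ 1  0  0  0  0]
  L: [ 0  1  1 -3  0]
  M: [ 0  0  0  1  1]
  [I]: (-2)·1+(2)·0+(1)·0+(2)·0 = -2
  [L]: (-2)·0+(2)·1+(1)·1+(2)·0 = 3
  [M]: (-2)·0+(2)·0+(1)·0+(2)·1 = 2
⇒ I^-2 L^3 M^2

{"I": -2, "L": 3, "M": 2}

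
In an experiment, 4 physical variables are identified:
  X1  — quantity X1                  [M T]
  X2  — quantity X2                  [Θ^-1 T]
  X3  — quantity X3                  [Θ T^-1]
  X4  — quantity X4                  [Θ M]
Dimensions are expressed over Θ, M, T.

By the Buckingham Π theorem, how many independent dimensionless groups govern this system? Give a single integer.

Dimensional matrix (Θ×M×T by X1×X2×X3×X4):
  Θ: [ 0 -1  1  1]
  M: [ 1  0  0  1]
  T: [ 1  1 -1  0]
Echelon form has 2 nonzero rows (pivots: X1,X2)
4 vars − rank 2 = 2 Π groups

2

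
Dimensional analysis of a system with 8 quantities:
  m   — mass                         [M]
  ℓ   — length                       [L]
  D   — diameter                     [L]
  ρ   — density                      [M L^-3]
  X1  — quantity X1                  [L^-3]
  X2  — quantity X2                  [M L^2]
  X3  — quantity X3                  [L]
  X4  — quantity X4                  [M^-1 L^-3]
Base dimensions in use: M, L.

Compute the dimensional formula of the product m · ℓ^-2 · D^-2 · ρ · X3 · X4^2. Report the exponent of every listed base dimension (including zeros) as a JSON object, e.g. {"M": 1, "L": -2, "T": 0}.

{"M": 0, "L": -12}

Write exponents as rows M,L / cols m,ℓ,D,ρ,X1,X2,X3,X4:
  M: [ 1  0  0  1  0  1  0 -1]
  L: [ 0  1  1 -3 -3  2  1 -3]
  [M]: (1)·1+(-2)·0+(-2)·0+(1)·1+(1)·0+(2)·-1 = 0
  [L]: (1)·0+(-2)·1+(-2)·1+(1)·-3+(1)·1+(2)·-3 = -12
⇒ L^-12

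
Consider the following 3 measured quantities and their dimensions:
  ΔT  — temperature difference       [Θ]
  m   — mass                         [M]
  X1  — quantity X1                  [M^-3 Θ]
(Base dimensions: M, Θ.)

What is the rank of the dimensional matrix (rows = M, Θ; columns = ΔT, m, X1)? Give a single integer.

2

Exponent matrix [M,Θ] × [ΔT,m,X1]:
  M: [ 0  1 -3]
  Θ: [ 1  0  1]
Row reduction gives pivot columns ΔT,m; rank = 2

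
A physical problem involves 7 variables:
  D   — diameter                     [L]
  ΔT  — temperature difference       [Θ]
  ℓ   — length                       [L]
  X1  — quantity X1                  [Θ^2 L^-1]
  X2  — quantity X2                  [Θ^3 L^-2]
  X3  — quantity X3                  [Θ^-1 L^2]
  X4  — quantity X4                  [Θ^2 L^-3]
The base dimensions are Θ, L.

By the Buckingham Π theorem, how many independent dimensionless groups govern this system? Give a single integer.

5

Exponent matrix [Θ,L] × [D,ΔT,ℓ,X1,X2,X3,X4]:
  Θ: [ 0  1  0  2  3 -1  2]
  L: [ 1  0  1 -1 -2  2 -3]
RREF → pivots at {D,ΔT} ⇒ r = 2
7 vars − rank 2 = 5 Π groups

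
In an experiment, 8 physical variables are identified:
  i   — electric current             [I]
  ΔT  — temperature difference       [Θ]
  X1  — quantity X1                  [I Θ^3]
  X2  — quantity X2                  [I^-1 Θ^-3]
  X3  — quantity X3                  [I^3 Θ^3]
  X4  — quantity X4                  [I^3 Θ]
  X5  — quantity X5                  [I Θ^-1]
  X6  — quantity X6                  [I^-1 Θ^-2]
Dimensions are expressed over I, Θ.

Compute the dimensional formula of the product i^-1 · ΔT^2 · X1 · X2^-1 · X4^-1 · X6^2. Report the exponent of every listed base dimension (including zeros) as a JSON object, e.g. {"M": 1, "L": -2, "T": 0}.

{"I": -4, "Θ": 3}

Exponent matrix [I,Θ] × [i,ΔT,X1,X2,X3,X4,X5,X6]:
  I: [ 1  0  1 -1  3  3  1 -1]
  Θ: [ 0  1  3 -3  3  1 -1 -2]
  [I]: (-1)·1+(2)·0+(1)·1+(-1)·-1+(-1)·3+(2)·-1 = -4
  [Θ]: (-1)·0+(2)·1+(1)·3+(-1)·-3+(-1)·1+(2)·-2 = 3
⇒ I^-4 Θ^3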